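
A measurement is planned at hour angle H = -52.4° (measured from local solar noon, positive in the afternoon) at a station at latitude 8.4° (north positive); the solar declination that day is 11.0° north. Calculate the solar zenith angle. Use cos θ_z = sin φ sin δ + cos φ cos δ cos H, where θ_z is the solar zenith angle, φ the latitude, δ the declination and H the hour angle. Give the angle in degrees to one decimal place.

cos θ_z = sin φ sin δ + cos φ cos δ cos H = (0.1461)(0.1908) + (0.9893)(0.9816)(0.6101) = 0.6203.
θ_z = arccos(0.6203) = 51.66°.

51.7°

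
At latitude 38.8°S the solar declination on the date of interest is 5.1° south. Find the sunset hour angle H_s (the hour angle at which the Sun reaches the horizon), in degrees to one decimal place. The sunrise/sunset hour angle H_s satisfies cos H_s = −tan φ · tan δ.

94.1°

cos H_s = −tan(-38.8°) · tan(-5.1°) = -0.0718, so H_s = arccos(-0.0718) = 94.12°.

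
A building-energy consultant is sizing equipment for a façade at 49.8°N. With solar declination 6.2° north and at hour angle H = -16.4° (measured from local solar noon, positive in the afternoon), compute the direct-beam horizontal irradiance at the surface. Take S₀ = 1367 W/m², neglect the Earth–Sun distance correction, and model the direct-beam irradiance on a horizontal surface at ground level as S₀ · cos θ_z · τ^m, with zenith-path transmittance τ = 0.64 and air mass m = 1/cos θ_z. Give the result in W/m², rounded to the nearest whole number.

504 W/m²

With φ = 49.8°, δ = 6.2°, H = -16.40°: sin φ sin δ = 0.0825, cos φ cos δ cos H = 0.6156, so cos θ_z = 0.6981.
Air mass m = 1/cos θ_z = 1/0.6981 = 1.432; τ^m = 0.64^1.432 = 0.5278.
Surface direct beam = 1367 × 0.6981 × 0.5278 = 503.68 W/m².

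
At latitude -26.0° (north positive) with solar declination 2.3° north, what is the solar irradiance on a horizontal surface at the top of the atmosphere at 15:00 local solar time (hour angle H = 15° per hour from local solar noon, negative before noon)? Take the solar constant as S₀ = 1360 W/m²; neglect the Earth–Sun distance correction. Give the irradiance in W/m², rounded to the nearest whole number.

840 W/m²

Hour angle H = 15° × (15 − 12) = 45.00°.
cos θ_z = sin(-26.0°) sin(2.3°) + cos(-26.0°) cos(2.3°) cos(45.00°) = -0.0176 + 0.6350 = 0.6174.
Top-of-atmosphere irradiance = S₀ cos θ_z = 1360 × 0.6174 = 839.66 W/m².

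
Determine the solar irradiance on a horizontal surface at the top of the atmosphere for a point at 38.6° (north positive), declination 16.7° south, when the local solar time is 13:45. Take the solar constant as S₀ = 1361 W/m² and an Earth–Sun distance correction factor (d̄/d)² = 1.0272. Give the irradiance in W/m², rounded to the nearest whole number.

688 W/m²

Hour angle H = 15° × (13.75 − 12) = 26.25°.
cos θ_z = sin(38.6°) sin(-16.7°) + cos(38.6°) cos(-16.7°) cos(26.25°) = -0.1793 + 0.6714 = 0.4921.
Top-of-atmosphere irradiance = S₀ (d̄/d)² cos θ_z = 1361 × 1.0272 × 0.4921 = 687.97 W/m².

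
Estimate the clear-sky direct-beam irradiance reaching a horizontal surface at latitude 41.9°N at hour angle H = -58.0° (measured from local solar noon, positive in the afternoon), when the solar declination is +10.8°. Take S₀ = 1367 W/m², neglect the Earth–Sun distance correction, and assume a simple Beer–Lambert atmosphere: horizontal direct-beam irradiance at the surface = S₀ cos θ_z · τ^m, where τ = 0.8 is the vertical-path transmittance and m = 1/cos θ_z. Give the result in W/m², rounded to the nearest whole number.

453 W/m²

cos θ_z = sin(41.9°) sin(10.8°) + cos(41.9°) cos(10.8°) cos(-58.00°) = 0.1251 + 0.3874 = 0.5125.
Air mass m = 1/cos θ_z = 1/0.5125 = 1.951; τ^m = 0.8^1.951 = 0.6470.
Surface direct beam = 1367 × 0.5125 × 0.6470 = 453.28 W/m².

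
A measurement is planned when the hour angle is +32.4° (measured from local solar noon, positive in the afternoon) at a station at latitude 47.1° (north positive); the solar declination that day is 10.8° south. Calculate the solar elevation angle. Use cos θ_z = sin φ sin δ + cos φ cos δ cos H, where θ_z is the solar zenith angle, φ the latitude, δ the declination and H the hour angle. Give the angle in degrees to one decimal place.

cos θ_z = sin(47.1°) sin(-10.8°) + cos(47.1°) cos(-10.8°) cos(32.40°) = -0.1373 + 0.5646 = 0.4273.
θ_z = arccos(0.4273) = 64.70°, so the elevation is 90° − 64.70° = 25.30°.

25.3°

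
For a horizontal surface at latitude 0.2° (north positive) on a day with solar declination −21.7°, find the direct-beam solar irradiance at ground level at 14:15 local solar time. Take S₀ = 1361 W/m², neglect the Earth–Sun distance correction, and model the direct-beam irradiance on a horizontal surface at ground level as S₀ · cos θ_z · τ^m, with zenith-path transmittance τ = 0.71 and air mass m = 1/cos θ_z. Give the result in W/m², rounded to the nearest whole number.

Hour angle H = 15° × (14.25 − 12) = 33.75°.
cos θ_z = sin(0.2°) sin(-21.7°) + cos(0.2°) cos(-21.7°) cos(33.75°) = -0.0013 + 0.7725 = 0.7712.
Air mass m = 1/cos θ_z = 1/0.7712 = 1.297; τ^m = 0.71^1.297 = 0.6413.
Surface direct beam = 1361 × 0.7712 × 0.6413 = 673.11 W/m².

673 W/m²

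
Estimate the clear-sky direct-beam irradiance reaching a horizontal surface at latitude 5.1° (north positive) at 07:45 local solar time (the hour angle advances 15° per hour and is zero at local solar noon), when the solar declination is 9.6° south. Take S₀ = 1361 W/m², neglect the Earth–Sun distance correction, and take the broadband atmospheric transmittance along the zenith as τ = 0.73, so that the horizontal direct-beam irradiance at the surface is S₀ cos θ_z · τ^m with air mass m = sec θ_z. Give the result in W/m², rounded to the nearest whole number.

Hour angle H = 15° × (7.75 − 12) = -63.75°.
With φ = 5.1°, δ = -9.6°, H = -63.75°: sin φ sin δ = -0.0148, cos φ cos δ cos H = 0.4344, so cos θ_z = 0.4196.
Air mass m = 1/cos θ_z = 1/0.4196 = 2.383; τ^m = 0.73^2.383 = 0.4724.
Surface direct beam = 1361 × 0.4196 × 0.4724 = 269.78 W/m².

270 W/m²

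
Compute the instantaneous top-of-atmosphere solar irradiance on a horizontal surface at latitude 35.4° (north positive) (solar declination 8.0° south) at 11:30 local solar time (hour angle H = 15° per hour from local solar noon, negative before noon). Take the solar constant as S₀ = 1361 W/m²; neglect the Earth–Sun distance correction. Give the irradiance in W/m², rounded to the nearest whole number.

Hour angle H = 15° × (11.5 − 12) = -7.50°.
cos θ_z = sin φ sin δ + cos φ cos δ cos H = (0.5793)(-0.1392) + (0.8151)(0.9903)(0.9914) = 0.7196.
Top-of-atmosphere irradiance = S₀ cos θ_z = 1361 × 0.7196 = 979.38 W/m².

979 W/m²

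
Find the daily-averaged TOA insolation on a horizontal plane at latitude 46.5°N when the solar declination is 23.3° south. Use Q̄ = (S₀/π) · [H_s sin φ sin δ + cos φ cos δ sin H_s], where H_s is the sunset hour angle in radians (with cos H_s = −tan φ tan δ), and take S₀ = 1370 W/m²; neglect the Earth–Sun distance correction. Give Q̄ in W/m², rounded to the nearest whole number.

cos H_s = −tan(46.5°) · tan(-23.3°) = 0.4538, so H_s = arccos(0.4538) = 63.01°. In radians, H_s = 1.0997.
H_s sin φ sin δ = 1.0997 × 0.7254 × -0.3955 = -0.3155.
cos φ cos δ sin H_s = 0.6884 × 0.9184 × 0.8911 = 0.5634.
Q̄ = (1370/π) × (-0.3155 + 0.5634) = 436.08 × 0.2479 = 108.10 W/m².

108 W/m²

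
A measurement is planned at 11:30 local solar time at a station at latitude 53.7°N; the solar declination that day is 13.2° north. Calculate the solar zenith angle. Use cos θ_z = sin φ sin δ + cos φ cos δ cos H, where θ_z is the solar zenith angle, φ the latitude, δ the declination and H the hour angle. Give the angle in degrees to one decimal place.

Hour angle H = 15° × (11.5 − 12) = -7.50°.
cos θ_z = sin φ sin δ + cos φ cos δ cos H = (0.8059)(0.2284) + (0.5920)(0.9736)(0.9914) = 0.7555.
θ_z = arccos(0.7555) = 40.93°.

40.9°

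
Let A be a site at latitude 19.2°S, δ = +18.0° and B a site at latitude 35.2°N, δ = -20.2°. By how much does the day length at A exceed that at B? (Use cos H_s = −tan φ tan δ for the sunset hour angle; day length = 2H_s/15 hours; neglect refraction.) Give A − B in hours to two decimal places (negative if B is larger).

A: H_s = arccos(−tan -19.2° · tan 18.0°) = 83.50°, so 2H_s/15 = 11.1333 h.
B: H_s = arccos(−tan 35.2° · tan -20.2°) = 74.96°, so 2H_s/15 = 9.9947 h.
A − B = 11.1333 − 9.9947 = 1.1386 h.

+1.14 h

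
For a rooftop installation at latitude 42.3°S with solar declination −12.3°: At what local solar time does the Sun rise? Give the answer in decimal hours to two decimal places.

−tan φ tan δ = −(-0.9099)(-0.2180) = -0.1984; H_s = arccos(-0.1984) = 101.44°.
Sunrise is at 12 − H_s/15 = 12 − 6.763 = 5.237 h local solar time.

5.24 h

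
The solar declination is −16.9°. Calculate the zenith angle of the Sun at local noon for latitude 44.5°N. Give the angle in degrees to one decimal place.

At local solar noon the hour angle is zero, so the zenith angle is |φ − δ| = |44.5° − (-16.9°)| = 61.4°.

61.4°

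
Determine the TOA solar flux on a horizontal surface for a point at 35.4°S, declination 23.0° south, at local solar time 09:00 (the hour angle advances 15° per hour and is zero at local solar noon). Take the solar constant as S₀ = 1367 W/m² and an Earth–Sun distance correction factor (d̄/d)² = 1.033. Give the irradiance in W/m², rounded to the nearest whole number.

1069 W/m²

Hour angle H = 15° × (9 − 12) = -45.00°.
cos θ_z = sin(-35.4°) sin(-23.0°) + cos(-35.4°) cos(-23.0°) cos(-45.00°) = 0.2263 + 0.5306 = 0.7569.
Top-of-atmosphere irradiance = S₀ (d̄/d)² cos θ_z = 1367 × 1.033 × 0.7569 = 1068.83 W/m².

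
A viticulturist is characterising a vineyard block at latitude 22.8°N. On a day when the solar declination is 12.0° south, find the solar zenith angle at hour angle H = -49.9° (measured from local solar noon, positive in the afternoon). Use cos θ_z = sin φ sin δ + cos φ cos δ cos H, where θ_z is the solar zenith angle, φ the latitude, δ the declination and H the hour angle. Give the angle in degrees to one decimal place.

60.0°

cos θ_z = sin φ sin δ + cos φ cos δ cos H = (0.3875)(-0.2079) + (0.9219)(0.9781)(0.6441) = 0.5002.
θ_z = arccos(0.5002) = 59.99°.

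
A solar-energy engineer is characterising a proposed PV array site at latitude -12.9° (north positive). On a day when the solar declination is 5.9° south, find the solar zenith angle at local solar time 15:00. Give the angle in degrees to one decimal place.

44.9°

Hour angle H = 15° × (15 − 12) = 45.00°.
cos θ_z = sin(-12.9°) sin(-5.9°) + cos(-12.9°) cos(-5.9°) cos(45.00°) = 0.0229 + 0.6856 = 0.7085.
θ_z = arccos(0.7085) = 44.89°.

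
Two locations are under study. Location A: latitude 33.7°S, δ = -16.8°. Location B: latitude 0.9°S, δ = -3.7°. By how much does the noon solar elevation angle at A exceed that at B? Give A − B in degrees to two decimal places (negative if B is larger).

-14.10°

A: 90° − |-33.7 − (-16.8)| = 73.10°.
B: 90° − |-0.9 − (-3.7)| = 87.20°.
A − B = 73.10 − 87.20 = -14.10°.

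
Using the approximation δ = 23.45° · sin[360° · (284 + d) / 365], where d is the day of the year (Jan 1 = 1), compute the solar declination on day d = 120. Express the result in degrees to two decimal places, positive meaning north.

+14.59°

360 × (284 + 120) / 365 = 398.466°; sin(398.466°) = 0.6221.
δ = 23.45 × 0.6221 = 14.588° ≈ +14.59°.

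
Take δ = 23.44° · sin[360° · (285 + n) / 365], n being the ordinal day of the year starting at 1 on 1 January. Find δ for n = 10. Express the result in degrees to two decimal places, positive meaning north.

360 × (285 + 10) / 365 = 290.959°; sin(290.959°) = -0.9338.
δ = 23.44 × -0.9338 = -21.888° ≈ -21.89°.

-21.89°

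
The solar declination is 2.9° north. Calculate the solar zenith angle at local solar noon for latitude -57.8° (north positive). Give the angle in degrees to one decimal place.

60.7°

At local solar noon the hour angle is zero, so the zenith angle is |φ − δ| = |-57.8° − (2.9°)| = 60.7°.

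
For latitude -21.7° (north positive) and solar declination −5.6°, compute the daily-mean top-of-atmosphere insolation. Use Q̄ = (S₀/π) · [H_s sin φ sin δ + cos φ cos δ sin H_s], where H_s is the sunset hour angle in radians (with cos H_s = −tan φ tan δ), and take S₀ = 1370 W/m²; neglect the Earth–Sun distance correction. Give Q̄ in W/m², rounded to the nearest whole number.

428 W/m²

cos H_s = −tan(-21.7°) · tan(-5.6°) = -0.0390, so H_s = arccos(-0.0390) = 92.24°. In radians, H_s = 1.6099.
H_s sin φ sin δ = 1.6099 × -0.3697 × -0.0976 = 0.0581.
cos φ cos δ sin H_s = 0.9291 × 0.9952 × 0.9992 = 0.9239.
Q̄ = (1370/π) × (0.0581 + 0.9239) = 436.08 × 0.9820 = 428.23 W/m².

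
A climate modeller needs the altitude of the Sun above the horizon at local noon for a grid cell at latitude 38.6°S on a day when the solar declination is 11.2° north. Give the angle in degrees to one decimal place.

40.2°

At local solar noon the hour angle is zero, so the elevation is 90° − |φ − δ| = 90° − |-38.6° − (11.2°)| = 90° − 49.8° = 40.2°.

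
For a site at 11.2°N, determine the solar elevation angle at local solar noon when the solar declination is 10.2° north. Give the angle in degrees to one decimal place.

At local solar noon the hour angle is zero, so the elevation is 90° − |φ − δ| = 90° − |11.2° − (10.2°)| = 90° − 1.0° = 89.0°.

89.0°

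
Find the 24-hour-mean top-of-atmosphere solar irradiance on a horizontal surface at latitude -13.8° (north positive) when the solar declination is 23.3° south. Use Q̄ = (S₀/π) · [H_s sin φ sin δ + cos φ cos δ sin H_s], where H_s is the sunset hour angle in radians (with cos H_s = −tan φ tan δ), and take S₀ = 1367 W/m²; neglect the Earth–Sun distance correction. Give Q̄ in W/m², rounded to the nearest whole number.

cos H_s = −tan(-13.8°) · tan(-23.3°) = -0.1058, so H_s = arccos(-0.1058) = 96.07°. In radians, H_s = 1.6767.
H_s sin φ sin δ = 1.6767 × -0.2385 × -0.3955 = 0.1582.
cos φ cos δ sin H_s = 0.9711 × 0.9184 × 0.9944 = 0.8869.
Q̄ = (1367/π) × (0.1582 + 0.8869) = 435.13 × 1.0451 = 454.75 W/m².

455 W/m²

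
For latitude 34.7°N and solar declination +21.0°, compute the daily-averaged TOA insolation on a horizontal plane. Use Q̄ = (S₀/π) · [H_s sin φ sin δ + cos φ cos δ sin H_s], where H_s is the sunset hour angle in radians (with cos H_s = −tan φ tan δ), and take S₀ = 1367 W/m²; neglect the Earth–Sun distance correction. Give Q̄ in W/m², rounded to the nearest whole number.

−tan φ tan δ = −(0.6924)(0.3839) = -0.2658; H_s = arccos(-0.2658) = 105.41°. In radians, H_s = 1.8398.
H_s sin φ sin δ = 1.8398 × 0.5693 × 0.3584 = 0.3754.
cos φ cos δ sin H_s = 0.8221 × 0.9336 × 0.9640 = 0.7399.
Q̄ = (1367/π) × (0.3754 + 0.7399) = 435.13 × 1.1153 = 485.30 W/m².

485 W/m²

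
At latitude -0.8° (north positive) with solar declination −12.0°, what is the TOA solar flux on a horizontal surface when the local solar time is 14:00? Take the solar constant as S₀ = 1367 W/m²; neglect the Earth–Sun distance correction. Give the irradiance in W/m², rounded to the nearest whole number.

1162 W/m²

Hour angle H = 15° × (14 − 12) = 30.00°.
cos θ_z = sin φ sin δ + cos φ cos δ cos H = (-0.0140)(-0.2079) + (0.9999)(0.9781)(0.8660) = 0.8499.
Top-of-atmosphere irradiance = S₀ cos θ_z = 1367 × 0.8499 = 1161.81 W/m².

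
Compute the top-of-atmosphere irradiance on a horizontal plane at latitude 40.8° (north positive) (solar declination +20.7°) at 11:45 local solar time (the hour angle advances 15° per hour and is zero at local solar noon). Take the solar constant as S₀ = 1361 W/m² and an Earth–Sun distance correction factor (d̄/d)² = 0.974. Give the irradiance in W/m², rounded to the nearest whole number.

Hour angle H = 15° × (11.75 − 12) = -3.75°.
cos θ_z = sin φ sin δ + cos φ cos δ cos H = (0.6534)(0.3535) + (0.7570)(0.9354)(0.9979) = 0.9376.
Top-of-atmosphere irradiance = S₀ (d̄/d)² cos θ_z = 1361 × 0.974 × 0.9376 = 1242.90 W/m².

1243 W/m²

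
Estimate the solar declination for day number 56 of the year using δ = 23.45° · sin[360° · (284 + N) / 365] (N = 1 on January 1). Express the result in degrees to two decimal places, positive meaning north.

-9.78°

360 × (284 + 56) / 365 = 335.342°; sin(335.342°) = -0.4172.
δ = 23.45 × -0.4172 = -9.783° ≈ -9.78°.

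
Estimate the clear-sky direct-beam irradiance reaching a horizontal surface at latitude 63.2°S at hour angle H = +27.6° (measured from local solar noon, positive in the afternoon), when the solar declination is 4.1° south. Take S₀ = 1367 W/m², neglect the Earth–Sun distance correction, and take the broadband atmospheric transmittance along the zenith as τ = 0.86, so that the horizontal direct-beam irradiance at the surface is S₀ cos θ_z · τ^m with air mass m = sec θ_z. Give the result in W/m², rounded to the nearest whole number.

With φ = -63.2°, δ = -4.1°, H = 27.60°: sin φ sin δ = 0.0638, cos φ cos δ cos H = 0.3985, so cos θ_z = 0.4623.
Air mass m = 1/cos θ_z = 1/0.4623 = 2.163; τ^m = 0.86^2.163 = 0.7216.
Surface direct beam = 1367 × 0.4623 × 0.7216 = 456.03 W/m².

456 W/m²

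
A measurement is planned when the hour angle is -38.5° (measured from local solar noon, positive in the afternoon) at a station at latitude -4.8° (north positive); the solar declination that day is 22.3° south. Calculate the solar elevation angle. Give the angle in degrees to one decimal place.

With φ = -4.8°, δ = -22.3°, H = -38.50°: sin φ sin δ = 0.0318, cos φ cos δ cos H = 0.7215, so cos θ_z = 0.7533.
θ_z = arccos(0.7533) = 41.12°, so the elevation is 90° − 41.12° = 48.88°.

48.9°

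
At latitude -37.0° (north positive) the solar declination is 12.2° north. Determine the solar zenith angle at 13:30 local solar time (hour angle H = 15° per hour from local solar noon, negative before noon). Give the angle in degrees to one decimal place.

53.6°

Hour angle H = 15° × (13.5 − 12) = 22.50°.
With φ = -37.0°, δ = 12.2°, H = 22.50°: sin φ sin δ = -0.1272, cos φ cos δ cos H = 0.7212, so cos θ_z = 0.5940.
θ_z = arccos(0.5940) = 53.56°.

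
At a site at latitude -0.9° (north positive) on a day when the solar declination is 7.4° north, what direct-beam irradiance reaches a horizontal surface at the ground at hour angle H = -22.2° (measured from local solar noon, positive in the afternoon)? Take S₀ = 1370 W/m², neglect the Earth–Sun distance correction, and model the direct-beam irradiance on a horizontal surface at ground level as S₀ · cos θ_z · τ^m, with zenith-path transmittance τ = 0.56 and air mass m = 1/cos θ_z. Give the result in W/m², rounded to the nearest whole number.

cos θ_z = sin φ sin δ + cos φ cos δ cos H = (-0.0157)(0.1288) + (0.9999)(0.9917)(0.9259) = 0.9161.
Air mass m = 1/cos θ_z = 1/0.9161 = 1.092; τ^m = 0.56^1.092 = 0.5309.
Surface direct beam = 1370 × 0.9161 × 0.5309 = 666.31 W/m².

666 W/m²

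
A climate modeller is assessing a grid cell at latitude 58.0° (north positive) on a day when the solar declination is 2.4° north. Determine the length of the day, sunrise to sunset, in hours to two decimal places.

−tan φ tan δ = −(1.6003)(0.0419) = -0.0671; H_s = arccos(-0.0671) = 93.85°.
Day length = 2 H_s / 15° h⁻¹ = 187.70° / 15 = 12.513 h.

12.51 hours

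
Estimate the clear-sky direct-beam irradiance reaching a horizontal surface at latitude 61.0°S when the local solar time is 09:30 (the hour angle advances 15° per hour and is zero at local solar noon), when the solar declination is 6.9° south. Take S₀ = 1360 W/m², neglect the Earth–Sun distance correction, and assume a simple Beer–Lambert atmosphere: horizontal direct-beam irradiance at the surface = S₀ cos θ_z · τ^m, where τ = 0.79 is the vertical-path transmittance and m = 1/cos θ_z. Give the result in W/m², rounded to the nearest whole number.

408 W/m²

Hour angle H = 15° × (9.5 − 12) = -37.50°.
cos θ_z = sin(-61.0°) sin(-6.9°) + cos(-61.0°) cos(-6.9°) cos(-37.50°) = 0.1051 + 0.3818 = 0.4869.
Air mass m = 1/cos θ_z = 1/0.4869 = 2.054; τ^m = 0.79^2.054 = 0.6162.
Surface direct beam = 1360 × 0.4869 × 0.6162 = 408.04 W/m².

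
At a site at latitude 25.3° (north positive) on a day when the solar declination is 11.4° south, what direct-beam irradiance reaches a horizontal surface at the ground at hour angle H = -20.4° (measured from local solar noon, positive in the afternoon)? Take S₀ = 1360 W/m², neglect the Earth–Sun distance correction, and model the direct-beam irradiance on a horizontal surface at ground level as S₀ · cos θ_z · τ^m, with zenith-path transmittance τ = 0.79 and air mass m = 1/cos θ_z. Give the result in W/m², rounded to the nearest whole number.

740 W/m²

cos θ_z = sin φ sin δ + cos φ cos δ cos H = (0.4274)(-0.1977) + (0.9041)(0.9803)(0.9373) = 0.7462.
Air mass m = 1/cos θ_z = 1/0.7462 = 1.340; τ^m = 0.79^1.340 = 0.7292.
Surface direct beam = 1360 × 0.7462 × 0.7292 = 740.02 W/m².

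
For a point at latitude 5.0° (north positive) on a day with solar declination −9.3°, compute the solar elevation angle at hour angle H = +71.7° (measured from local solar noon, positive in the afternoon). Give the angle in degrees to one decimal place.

17.1°

With φ = 5.0°, δ = -9.3°, H = 71.70°: sin φ sin δ = -0.0141, cos φ cos δ cos H = 0.3087, so cos θ_z = 0.2946.
θ_z = arccos(0.2946) = 72.87°, so the elevation is 90° − 72.87° = 17.13°.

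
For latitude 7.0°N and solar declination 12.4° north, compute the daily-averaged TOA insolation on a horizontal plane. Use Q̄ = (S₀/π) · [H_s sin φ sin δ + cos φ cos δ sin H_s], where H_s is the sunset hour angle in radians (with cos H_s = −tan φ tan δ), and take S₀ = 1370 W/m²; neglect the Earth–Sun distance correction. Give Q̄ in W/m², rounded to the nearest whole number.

The sunset hour angle satisfies cos H_s = −tan φ tan δ = -0.0270, giving H_s = 91.55°. In radians, H_s = 1.5978.
H_s sin φ sin δ = 1.5978 × 0.1219 × 0.2147 = 0.0418.
cos φ cos δ sin H_s = 0.9925 × 0.9767 × 0.9996 = 0.9690.
Q̄ = (1370/π) × (0.0418 + 0.9690) = 436.08 × 1.0108 = 440.79 W/m².

441 W/m²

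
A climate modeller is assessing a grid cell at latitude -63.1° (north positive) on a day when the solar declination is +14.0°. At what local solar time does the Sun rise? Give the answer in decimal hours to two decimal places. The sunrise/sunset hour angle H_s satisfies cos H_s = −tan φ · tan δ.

The sunset hour angle satisfies cos H_s = −tan φ tan δ = 0.4915, giving H_s = 60.56°.
Sunrise is at 12 − H_s/15 = 12 − 4.037 = 7.963 h local solar time.

7.96 h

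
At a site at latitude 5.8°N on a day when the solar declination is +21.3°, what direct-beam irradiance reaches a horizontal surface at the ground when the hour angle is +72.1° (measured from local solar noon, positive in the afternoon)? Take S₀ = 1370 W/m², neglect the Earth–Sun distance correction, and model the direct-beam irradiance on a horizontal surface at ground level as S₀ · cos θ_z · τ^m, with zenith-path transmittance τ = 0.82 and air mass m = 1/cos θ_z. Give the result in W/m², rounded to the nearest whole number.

With φ = 5.8°, δ = 21.3°, H = 72.10°: sin φ sin δ = 0.0367, cos φ cos δ cos H = 0.2849, so cos θ_z = 0.3216.
Air mass m = 1/cos θ_z = 1/0.3216 = 3.109; τ^m = 0.82^3.109 = 0.5396.
Surface direct beam = 1370 × 0.3216 × 0.5396 = 237.74 W/m².

238 W/m²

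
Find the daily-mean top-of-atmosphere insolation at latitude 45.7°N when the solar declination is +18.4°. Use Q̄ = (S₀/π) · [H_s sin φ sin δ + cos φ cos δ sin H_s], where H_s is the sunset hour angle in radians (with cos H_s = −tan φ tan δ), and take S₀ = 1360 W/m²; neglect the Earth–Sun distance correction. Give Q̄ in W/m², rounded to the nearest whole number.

457 W/m²

−tan φ tan δ = −(1.0247)(0.3327) = -0.3409; H_s = arccos(-0.3409) = 109.93°. In radians, H_s = 1.9186.
H_s sin φ sin δ = 1.9186 × 0.7157 × 0.3156 = 0.4334.
cos φ cos δ sin H_s = 0.6984 × 0.9489 × 0.9401 = 0.6230.
Q̄ = (1360/π) × (0.4334 + 0.6230) = 432.90 × 1.0564 = 457.32 W/m².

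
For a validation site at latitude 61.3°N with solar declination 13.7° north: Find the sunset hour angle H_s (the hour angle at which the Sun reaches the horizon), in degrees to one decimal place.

−tan φ tan δ = −(1.8265)(0.2438) = -0.4453; H_s = arccos(-0.4453) = 116.44°.

116.4°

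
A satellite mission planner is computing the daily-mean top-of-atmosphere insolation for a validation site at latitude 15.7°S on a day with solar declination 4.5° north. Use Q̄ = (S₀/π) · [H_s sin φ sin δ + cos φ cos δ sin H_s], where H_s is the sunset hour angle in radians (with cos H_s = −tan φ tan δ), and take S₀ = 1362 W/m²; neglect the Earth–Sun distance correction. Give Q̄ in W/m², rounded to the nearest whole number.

cos H_s = −tan(-15.7°) · tan(4.5°) = 0.0221, so H_s = arccos(0.0221) = 88.73°. In radians, H_s = 1.5486.
H_s sin φ sin δ = 1.5486 × -0.2706 × 0.0785 = -0.0329.
cos φ cos δ sin H_s = 0.9627 × 0.9969 × 0.9998 = 0.9595.
Q̄ = (1362/π) × (-0.0329 + 0.9595) = 433.54 × 0.9266 = 401.72 W/m².

402 W/m²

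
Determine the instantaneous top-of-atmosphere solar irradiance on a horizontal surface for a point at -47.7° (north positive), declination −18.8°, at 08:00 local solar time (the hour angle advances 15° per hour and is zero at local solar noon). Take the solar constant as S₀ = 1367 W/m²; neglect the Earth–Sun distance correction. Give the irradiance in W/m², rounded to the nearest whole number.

Hour angle H = 15° × (8 − 12) = -60.00°.
With φ = -47.7°, δ = -18.8°, H = -60.00°: sin φ sin δ = 0.2384, cos φ cos δ cos H = 0.3186, so cos θ_z = 0.5570.
Top-of-atmosphere irradiance = S₀ cos θ_z = 1367 × 0.5570 = 761.42 W/m².

761 W/m²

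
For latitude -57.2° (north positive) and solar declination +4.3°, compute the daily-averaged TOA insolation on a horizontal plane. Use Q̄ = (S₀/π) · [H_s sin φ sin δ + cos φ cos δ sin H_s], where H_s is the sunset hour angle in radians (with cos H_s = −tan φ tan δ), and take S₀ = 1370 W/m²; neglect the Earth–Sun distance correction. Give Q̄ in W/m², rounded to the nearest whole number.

−tan φ tan δ = −(-1.5517)(0.0752) = 0.1167; H_s = arccos(0.1167) = 83.30°. In radians, H_s = 1.4539.
H_s sin φ sin δ = 1.4539 × -0.8406 × 0.0750 = -0.0917.
cos φ cos δ sin H_s = 0.5417 × 0.9972 × 0.9932 = 0.5365.
Q̄ = (1370/π) × (-0.0917 + 0.5365) = 436.08 × 0.4448 = 193.97 W/m².

194 W/m²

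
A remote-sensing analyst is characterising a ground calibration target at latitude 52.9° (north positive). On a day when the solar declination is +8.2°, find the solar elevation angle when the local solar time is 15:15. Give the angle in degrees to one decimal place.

Hour angle H = 15° × (15.25 − 12) = 48.75°.
cos θ_z = sin(52.9°) sin(8.2°) + cos(52.9°) cos(8.2°) cos(48.75°) = 0.1138 + 0.3937 = 0.5075.
θ_z = arccos(0.5075) = 59.50°, so the elevation is 90° − 59.50° = 30.50°.

30.5°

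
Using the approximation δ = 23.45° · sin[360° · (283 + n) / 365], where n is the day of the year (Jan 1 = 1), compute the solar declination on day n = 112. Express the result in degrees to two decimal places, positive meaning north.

360 × (283 + 112) / 365 = 389.589°; sin(389.589°) = 0.4938.
δ = 23.45 × 0.4938 = 11.580° ≈ +11.58°.

+11.58°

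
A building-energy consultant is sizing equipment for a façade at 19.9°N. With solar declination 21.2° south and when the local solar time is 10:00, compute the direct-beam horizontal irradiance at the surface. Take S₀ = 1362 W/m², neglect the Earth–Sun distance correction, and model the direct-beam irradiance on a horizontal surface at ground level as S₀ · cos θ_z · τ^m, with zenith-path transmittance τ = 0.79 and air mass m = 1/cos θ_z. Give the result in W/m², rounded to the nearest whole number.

598 W/m²

Hour angle H = 15° × (10 − 12) = -30.00°.
cos θ_z = sin(19.9°) sin(-21.2°) + cos(19.9°) cos(-21.2°) cos(-30.00°) = -0.1231 + 0.7592 = 0.6361.
Air mass m = 1/cos θ_z = 1/0.6361 = 1.572; τ^m = 0.79^1.572 = 0.6904.
Surface direct beam = 1362 × 0.6361 × 0.6904 = 598.14 W/m².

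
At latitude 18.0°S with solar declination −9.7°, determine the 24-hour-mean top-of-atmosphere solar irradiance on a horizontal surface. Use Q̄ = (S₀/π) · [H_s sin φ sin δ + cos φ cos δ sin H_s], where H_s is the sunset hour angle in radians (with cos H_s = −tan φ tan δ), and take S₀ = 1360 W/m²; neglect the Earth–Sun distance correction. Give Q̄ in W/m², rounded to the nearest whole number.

−tan φ tan δ = −(-0.3249)(-0.1709) = -0.0555; H_s = arccos(-0.0555) = 93.18°. In radians, H_s = 1.6263.
H_s sin φ sin δ = 1.6263 × -0.3090 × -0.1685 = 0.0847.
cos φ cos δ sin H_s = 0.9511 × 0.9857 × 0.9985 = 0.9361.
Q̄ = (1360/π) × (0.0847 + 0.9361) = 432.90 × 1.0208 = 441.90 W/m².

442 W/m²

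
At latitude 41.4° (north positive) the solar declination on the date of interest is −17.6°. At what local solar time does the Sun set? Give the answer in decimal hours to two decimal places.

−tan φ tan δ = −(0.8816)(-0.3172) = 0.2796; H_s = arccos(0.2796) = 73.76°.
Sunset is at 12 + H_s/15 = 12 + 4.917 = 16.917 h local solar time.

16.92 h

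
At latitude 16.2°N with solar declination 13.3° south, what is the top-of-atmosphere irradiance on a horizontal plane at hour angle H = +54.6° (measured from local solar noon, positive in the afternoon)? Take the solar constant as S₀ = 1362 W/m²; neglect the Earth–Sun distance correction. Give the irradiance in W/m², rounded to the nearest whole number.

cos θ_z = sin(16.2°) sin(-13.3°) + cos(16.2°) cos(-13.3°) cos(54.60°) = -0.0642 + 0.5414 = 0.4772.
Top-of-atmosphere irradiance = S₀ cos θ_z = 1362 × 0.4772 = 649.95 W/m².

650 W/m²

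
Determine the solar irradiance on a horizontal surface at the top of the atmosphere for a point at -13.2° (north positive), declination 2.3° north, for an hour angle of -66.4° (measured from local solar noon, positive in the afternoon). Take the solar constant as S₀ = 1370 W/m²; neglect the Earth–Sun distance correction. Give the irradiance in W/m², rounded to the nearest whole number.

With φ = -13.2°, δ = 2.3°, H = -66.40°: sin φ sin δ = -0.0092, cos φ cos δ cos H = 0.3895, so cos θ_z = 0.3803.
Top-of-atmosphere irradiance = S₀ cos θ_z = 1370 × 0.3803 = 521.01 W/m².

521 W/m²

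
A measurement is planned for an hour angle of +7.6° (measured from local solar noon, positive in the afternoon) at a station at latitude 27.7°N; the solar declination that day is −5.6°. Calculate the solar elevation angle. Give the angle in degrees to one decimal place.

With φ = 27.7°, δ = -5.6°, H = 7.60°: sin φ sin δ = -0.0454, cos φ cos δ cos H = 0.8734, so cos θ_z = 0.8280.
θ_z = arccos(0.8280) = 34.11°, so the elevation is 90° − 34.11° = 55.89°.

55.9°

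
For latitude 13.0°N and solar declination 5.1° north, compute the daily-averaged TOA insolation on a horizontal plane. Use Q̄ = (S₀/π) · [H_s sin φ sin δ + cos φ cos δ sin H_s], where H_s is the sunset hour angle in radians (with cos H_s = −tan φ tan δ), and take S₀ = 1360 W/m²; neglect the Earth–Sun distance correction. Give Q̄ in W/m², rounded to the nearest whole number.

cos H_s = −tan(13.0°) · tan(5.1°) = -0.0206, so H_s = arccos(-0.0206) = 91.18°. In radians, H_s = 1.5914.
H_s sin φ sin δ = 1.5914 × 0.2250 × 0.0889 = 0.0318.
cos φ cos δ sin H_s = 0.9744 × 0.9960 × 0.9998 = 0.9703.
Q̄ = (1360/π) × (0.0318 + 0.9703) = 432.90 × 1.0021 = 433.81 W/m².

434 W/m²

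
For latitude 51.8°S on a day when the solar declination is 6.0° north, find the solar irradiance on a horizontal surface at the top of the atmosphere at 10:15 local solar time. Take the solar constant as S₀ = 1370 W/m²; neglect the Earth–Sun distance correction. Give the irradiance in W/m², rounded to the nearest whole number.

Hour angle H = 15° × (10.25 − 12) = -26.25°.
cos θ_z = sin φ sin δ + cos φ cos δ cos H = (-0.7859)(0.1045) + (0.6184)(0.9945)(0.8969) = 0.4695.
Top-of-atmosphere irradiance = S₀ cos θ_z = 1370 × 0.4695 = 643.21 W/m².

643 W/m²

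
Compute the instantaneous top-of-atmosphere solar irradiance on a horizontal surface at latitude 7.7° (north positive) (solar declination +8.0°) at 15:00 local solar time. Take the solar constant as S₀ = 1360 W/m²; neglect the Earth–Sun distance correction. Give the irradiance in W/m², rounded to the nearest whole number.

Hour angle H = 15° × (15 − 12) = 45.00°.
cos θ_z = sin(7.7°) sin(8.0°) + cos(7.7°) cos(8.0°) cos(45.00°) = 0.0186 + 0.6939 = 0.7125.
Top-of-atmosphere irradiance = S₀ cos θ_z = 1360 × 0.7125 = 969.00 W/m².

969 W/m²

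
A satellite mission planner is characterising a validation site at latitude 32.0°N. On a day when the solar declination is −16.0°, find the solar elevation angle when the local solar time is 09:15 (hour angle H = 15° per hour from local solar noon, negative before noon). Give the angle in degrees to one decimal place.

Hour angle H = 15° × (9.25 − 12) = -41.25°.
cos θ_z = sin(32.0°) sin(-16.0°) + cos(32.0°) cos(-16.0°) cos(-41.25°) = -0.1461 + 0.6129 = 0.4668.
θ_z = arccos(0.4668) = 62.17°, so the elevation is 90° − 62.17° = 27.83°.

27.8°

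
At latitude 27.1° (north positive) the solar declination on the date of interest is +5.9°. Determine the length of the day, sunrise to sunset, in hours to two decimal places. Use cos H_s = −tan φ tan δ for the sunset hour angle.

12.40 hours

cos H_s = −tan(27.1°) · tan(5.9°) = -0.0529, so H_s = arccos(-0.0529) = 93.03°.
Day length = 2 H_s / 15° h⁻¹ = 186.06° / 15 = 12.404 h.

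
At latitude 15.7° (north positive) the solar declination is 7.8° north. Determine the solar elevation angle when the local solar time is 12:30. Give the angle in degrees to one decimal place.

Hour angle H = 15° × (12.5 − 12) = 7.50°.
With φ = 15.7°, δ = 7.8°, H = 7.50°: sin φ sin δ = 0.0367, cos φ cos δ cos H = 0.9456, so cos θ_z = 0.9823.
θ_z = arccos(0.9823) = 10.80°, so the elevation is 90° − 10.80° = 79.20°.

79.2°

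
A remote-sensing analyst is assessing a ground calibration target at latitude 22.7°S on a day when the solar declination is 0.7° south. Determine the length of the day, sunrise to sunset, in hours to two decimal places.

12.04 hours

The sunset hour angle satisfies cos H_s = −tan φ tan δ = -0.0051, giving H_s = 90.29°.
Day length = 2 H_s / 15° h⁻¹ = 180.58° / 15 = 12.039 h.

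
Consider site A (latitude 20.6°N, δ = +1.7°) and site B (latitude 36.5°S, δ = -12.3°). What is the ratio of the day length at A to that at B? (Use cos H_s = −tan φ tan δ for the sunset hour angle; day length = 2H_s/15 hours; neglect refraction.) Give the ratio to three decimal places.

A: H_s = arccos(−tan 20.6° · tan 1.7°) = 90.64°, so 2H_s/15 = 12.0853 h.
B: H_s = arccos(−tan -36.5° · tan -12.3°) = 99.28°, so 2H_s/15 = 13.2373 h.
Ratio A/B = 12.0853 / 13.2373 = 0.9130.

0.913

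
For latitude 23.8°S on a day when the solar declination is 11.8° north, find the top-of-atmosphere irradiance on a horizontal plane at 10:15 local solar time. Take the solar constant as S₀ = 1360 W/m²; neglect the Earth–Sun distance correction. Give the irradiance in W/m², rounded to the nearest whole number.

Hour angle H = 15° × (10.25 − 12) = -26.25°.
cos θ_z = sin(-23.8°) sin(11.8°) + cos(-23.8°) cos(11.8°) cos(-26.25°) = -0.0825 + 0.8033 = 0.7208.
Top-of-atmosphere irradiance = S₀ cos θ_z = 1360 × 0.7208 = 980.29 W/m².

980 W/m²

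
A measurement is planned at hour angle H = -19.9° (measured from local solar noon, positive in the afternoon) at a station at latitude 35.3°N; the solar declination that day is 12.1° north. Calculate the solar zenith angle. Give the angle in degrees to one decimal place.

29.4°

cos θ_z = sin(35.3°) sin(12.1°) + cos(35.3°) cos(12.1°) cos(-19.90°) = 0.1211 + 0.7504 = 0.8715.
θ_z = arccos(0.8715) = 29.37°.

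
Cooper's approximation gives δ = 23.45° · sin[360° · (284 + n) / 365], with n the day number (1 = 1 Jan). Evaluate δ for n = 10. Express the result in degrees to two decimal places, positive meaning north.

360 × (284 + 10) / 365 = 289.973°; sin(289.973°) = -0.9399.
δ = 23.45 × -0.9399 = -22.041° ≈ -22.04°.

-22.04°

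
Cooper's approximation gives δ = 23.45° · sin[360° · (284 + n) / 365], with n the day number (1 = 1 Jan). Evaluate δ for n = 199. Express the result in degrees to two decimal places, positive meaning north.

+21.01°

360 × (284 + 199) / 365 = 476.384°; sin(476.384°) = 0.8958.
δ = 23.45 × 0.8958 = 21.007° ≈ +21.01°.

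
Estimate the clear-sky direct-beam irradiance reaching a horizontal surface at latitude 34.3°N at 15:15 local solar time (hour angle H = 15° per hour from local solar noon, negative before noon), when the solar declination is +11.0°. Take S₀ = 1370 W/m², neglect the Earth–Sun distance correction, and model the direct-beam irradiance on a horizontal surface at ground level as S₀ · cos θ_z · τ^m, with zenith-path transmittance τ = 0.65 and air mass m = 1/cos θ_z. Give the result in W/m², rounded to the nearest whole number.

450 W/m²

Hour angle H = 15° × (15.25 − 12) = 48.75°.
cos θ_z = sin φ sin δ + cos φ cos δ cos H = (0.5635)(0.1908) + (0.8261)(0.9816)(0.6593) = 0.6421.
Air mass m = 1/cos θ_z = 1/0.6421 = 1.557; τ^m = 0.65^1.557 = 0.5113.
Surface direct beam = 1370 × 0.6421 × 0.5113 = 449.78 W/m².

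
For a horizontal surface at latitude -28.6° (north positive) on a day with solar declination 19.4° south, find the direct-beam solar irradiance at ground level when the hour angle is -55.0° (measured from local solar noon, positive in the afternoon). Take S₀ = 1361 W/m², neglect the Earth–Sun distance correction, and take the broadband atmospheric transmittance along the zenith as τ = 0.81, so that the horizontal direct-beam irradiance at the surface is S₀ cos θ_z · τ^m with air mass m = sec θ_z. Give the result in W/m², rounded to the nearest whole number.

With φ = -28.6°, δ = -19.4°, H = -55.00°: sin φ sin δ = 0.1590, cos φ cos δ cos H = 0.4750, so cos θ_z = 0.6340.
Air mass m = 1/cos θ_z = 1/0.6340 = 1.577; τ^m = 0.81^1.577 = 0.7173.
Surface direct beam = 1361 × 0.6340 × 0.7173 = 618.94 W/m².

619 W/m²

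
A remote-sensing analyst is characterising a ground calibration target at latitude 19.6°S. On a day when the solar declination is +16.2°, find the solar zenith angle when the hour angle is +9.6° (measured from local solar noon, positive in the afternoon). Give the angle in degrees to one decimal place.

37.0°

With φ = -19.6°, δ = 16.2°, H = 9.60°: sin φ sin δ = -0.0936, cos φ cos δ cos H = 0.8920, so cos θ_z = 0.7984.
θ_z = arccos(0.7984) = 37.02°.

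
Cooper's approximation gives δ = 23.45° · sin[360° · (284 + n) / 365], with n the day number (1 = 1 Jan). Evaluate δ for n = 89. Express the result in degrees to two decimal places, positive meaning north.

360 × (284 + 89) / 365 = 367.890°; sin(367.890°) = 0.1373.
δ = 23.45 × 0.1373 = 3.220° ≈ +3.22°.

+3.22°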